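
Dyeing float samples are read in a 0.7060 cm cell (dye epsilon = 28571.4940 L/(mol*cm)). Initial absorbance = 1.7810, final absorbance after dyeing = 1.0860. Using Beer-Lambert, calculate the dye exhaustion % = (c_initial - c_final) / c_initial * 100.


c_initial = A_i / (epsilon * l) = 1.7810 / (28571.4940 * 0.7060) = 8.8293e-05 mol/L
c_final = A_f / (epsilon * l) = 1.0860 / (28571.4940 * 0.7060) = 5.3838e-05 mol/L
Exhaustion = (c_initial - c_final) / c_initial * 100 = (8.8293e-05 - 5.3838e-05) / 8.8293e-05 * 100 = 39.0230 %


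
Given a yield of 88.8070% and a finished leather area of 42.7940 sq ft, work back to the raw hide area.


Formula: raw = finished * 100 / yield
Substituting: raw = 42.7940 * 100 / 88.8070
Result: 48.1876 sq ft


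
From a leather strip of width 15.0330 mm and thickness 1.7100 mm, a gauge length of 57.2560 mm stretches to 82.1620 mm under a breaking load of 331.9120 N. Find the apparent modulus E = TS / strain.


TS = F / (w * t) = 331.9120 / (15.0330 * 1.7100) = 12.9116 N/mm^2
strain = (Lf - L0) / L0 = (82.1620 - 57.2560) / 57.2560 = 0.4350
E = TS / strain = 12.9116 / 0.4350 = 29.6823 N/mm^2


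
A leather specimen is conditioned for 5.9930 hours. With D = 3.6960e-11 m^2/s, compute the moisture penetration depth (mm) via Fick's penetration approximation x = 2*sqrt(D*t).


t = 5.9930 hr * 3600 = 21574.8000 s
D * t = 3.6960e-11 * 21574.8000 = 7.9740e-07
x = 2 * sqrt(D*t) = 2 * sqrt(7.9740e-07) = 0.00178595 m = 1.7860 mm


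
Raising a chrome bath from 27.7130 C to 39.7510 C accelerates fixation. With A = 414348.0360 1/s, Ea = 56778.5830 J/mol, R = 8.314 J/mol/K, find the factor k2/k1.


T1 = 27.7130 + 273.15 = 300.8630 K; T2 = 39.7510 + 273.15 = 312.9010 K
k1 = A * exp(-Ea/(R*T1)) = 414348.0360 * exp(-56778.5830/(8.314*300.8630)) = 5.7456e-05 1/s
k2 = A * exp(-Ea/(R*T2)) = 414348.0360 * exp(-56778.5830/(8.314*312.9010)) = 1.3759e-04 1/s
k2/k1 = 1.3759e-04 / 5.7456e-05 = 2.3948


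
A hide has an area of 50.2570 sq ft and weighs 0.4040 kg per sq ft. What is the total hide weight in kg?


Formula: Weight = area * weight_per_sqft
Substituting: Weight = 50.2570 * 0.4040
Result: 20.3038 kg


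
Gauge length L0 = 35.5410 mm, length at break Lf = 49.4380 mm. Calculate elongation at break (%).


Formula: Elongation = (Lf - L0) / L0 * 100
Substituting: Elongation = (49.4380 - 35.5410) / 35.5410 * 100
Result: 39.1013 %


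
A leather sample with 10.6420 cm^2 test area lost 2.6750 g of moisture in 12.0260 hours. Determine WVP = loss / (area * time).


Formula: WVP = loss / (area * time)
Substituting: WVP = 2.6750 / (10.6420 * 12.0260)
Result: 0.0209016 g/(cm^2*hr)


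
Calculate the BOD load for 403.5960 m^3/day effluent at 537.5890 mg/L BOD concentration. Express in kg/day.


Formula: BOD_load = volume * conc / 1000
Substituting: BOD_load = 403.5960 * 537.5890 / 1000
Result: 216.9688 kg/day


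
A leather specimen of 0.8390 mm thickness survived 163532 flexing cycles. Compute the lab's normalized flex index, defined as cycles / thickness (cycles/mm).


Formula: Index = cycles / thickness
Substituting: Index = 163532 / 0.8390
Result: 194912.9917 cycles/mm


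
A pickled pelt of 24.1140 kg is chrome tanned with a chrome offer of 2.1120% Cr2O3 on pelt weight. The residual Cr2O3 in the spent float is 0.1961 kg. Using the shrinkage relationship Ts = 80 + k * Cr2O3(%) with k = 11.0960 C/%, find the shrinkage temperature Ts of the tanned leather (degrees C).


Offered = pelt * offer_pct / 100 = 24.1140 * 2.1120 / 100 = 0.5093 kg
Uptake = offered - residual = 0.5093 - 0.1961 = 0.3132 kg
Cr2O3% on pelt = uptake / pelt * 100 = 0.3132 / 24.1140 * 100 = 1.2988 %
Ts = 80 + k * Cr2O3% = 80 + 11.0960 * 1.2988 = 94.4113 C


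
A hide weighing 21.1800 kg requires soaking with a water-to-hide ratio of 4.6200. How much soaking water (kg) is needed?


Formula: Water = hide_weight * ratio
Substituting: Water = 21.1800 * 4.6200
Result: 97.8516 kg


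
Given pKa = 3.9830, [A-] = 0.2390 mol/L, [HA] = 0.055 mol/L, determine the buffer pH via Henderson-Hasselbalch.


ratio = [A-] / [HA] = 0.2390 / 0.055 = 4.3455
log10(ratio) = 0.6380
pH = pKa + log10(ratio) = 3.9830 + 0.6380 = 4.6210


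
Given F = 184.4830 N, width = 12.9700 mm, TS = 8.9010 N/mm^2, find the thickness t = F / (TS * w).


Formula: t = F / (TS * w)
Substituting: t = 184.4830 / (8.9010 * 12.9700)
Result: 1.5980 mm


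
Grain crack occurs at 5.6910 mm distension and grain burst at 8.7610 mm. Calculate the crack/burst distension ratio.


Formula: Ratio = crack / burst
Substituting: Ratio = 5.6910 / 8.7610
Result: 0.6496


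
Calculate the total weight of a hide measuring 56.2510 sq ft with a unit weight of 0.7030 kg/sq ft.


Formula: Weight = area * weight_per_sqft
Substituting: Weight = 56.2510 * 0.7030
Result: 39.5445 kg


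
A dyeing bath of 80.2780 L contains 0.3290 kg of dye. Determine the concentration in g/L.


Formula: Conc = dye_mass(kg) / volume(L) * 1000
Substituting: Conc = 0.3290 / 80.2780 * 1000
Result: 4.0983 g/L


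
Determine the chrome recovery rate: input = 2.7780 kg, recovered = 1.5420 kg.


Formula: Recovery = recovered / input * 100
Substituting: Recovery = 1.5420 / 2.7780 * 100
Result: 55.5076 %


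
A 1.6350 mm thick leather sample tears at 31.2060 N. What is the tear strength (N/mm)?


Formula: Tear strength = force / thickness
Substituting: Tear strength = 31.2060 / 1.6350
Result: 19.0862 N/mm


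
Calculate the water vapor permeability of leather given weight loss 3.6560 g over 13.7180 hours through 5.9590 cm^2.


Formula: WVP = loss / (area * time)
Substituting: WVP = 3.6560 / (5.9590 * 13.7180)
Result: 0.0447241 g/(cm^2*hr)


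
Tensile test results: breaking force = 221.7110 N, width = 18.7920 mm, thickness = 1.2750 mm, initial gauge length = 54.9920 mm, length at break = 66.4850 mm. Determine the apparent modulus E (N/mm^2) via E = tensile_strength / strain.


TS = F / (w * t) = 221.7110 / (18.7920 * 1.2750) = 9.2535 N/mm^2
strain = (Lf - L0) / L0 = (66.4850 - 54.9920) / 54.9920 = 0.2090
E = TS / strain = 9.2535 / 0.2090 = 44.2762 N/mm^2


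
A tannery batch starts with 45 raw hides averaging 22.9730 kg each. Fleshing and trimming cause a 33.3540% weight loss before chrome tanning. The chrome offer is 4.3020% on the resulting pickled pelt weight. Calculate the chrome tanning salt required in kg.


Total_raw = N * avg_wt = 45 * 22.9730 = 1033.7850 kg
Substrate = Total_raw * (1 - loss/100) = 1033.7850 * (1 - 33.3540/100) = 688.9764 kg
Chrome = Substrate * pct / 100 = 688.9764 * 4.3020 / 100 = 29.6398 kg


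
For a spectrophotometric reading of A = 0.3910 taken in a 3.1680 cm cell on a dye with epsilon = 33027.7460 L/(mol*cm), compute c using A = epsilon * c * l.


Formula: c = A / (epsilon * l)
Substituting: c = 0.3910 / (33027.7460 * 3.1680)
Result: 3.7369e-06 mol/L


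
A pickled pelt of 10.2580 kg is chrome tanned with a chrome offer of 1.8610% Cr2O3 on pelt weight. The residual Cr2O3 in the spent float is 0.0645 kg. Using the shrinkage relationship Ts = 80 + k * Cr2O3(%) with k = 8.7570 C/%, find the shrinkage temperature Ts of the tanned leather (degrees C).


Offered = pelt * offer_pct / 100 = 10.2580 * 1.8610 / 100 = 0.1909 kg
Uptake = offered - residual = 0.1909 - 0.0645 = 0.1264 kg
Cr2O3% on pelt = uptake / pelt * 100 = 0.1264 / 10.2580 * 100 = 1.2322 %
Ts = 80 + k * Cr2O3% = 80 + 8.7570 * 1.2322 = 90.7906 C


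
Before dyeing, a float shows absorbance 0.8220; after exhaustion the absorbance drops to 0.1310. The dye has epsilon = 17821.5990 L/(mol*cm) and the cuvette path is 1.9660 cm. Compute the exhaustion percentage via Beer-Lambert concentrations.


c_initial = A_i / (epsilon * l) = 0.8220 / (17821.5990 * 1.9660) = 2.3461e-05 mol/L
c_final = A_f / (epsilon * l) = 0.1310 / (17821.5990 * 1.9660) = 3.7389e-06 mol/L
Exhaustion = (c_initial - c_final) / c_initial * 100 = (2.3461e-05 - 3.7389e-06) / 2.3461e-05 * 100 = 84.0633 %


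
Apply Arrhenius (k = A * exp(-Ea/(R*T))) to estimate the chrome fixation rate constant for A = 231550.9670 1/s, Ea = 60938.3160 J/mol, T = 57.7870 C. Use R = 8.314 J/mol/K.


T_K = T_C + 273.15 = 57.7870 + 273.15 = 330.9370 K
exponent = -Ea / (R * T_K) = -60938.3160 / (8.314 * 330.9370) = -22.1480
k = A * exp(exponent) = 231550.9670 * exp(-22.1480) = 5.5703e-05 1/s


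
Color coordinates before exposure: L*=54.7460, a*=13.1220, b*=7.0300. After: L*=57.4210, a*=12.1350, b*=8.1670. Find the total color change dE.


dL = 2.6750, da = -0.9870, db = 1.1370
dE = sqrt(2.6750^2 + (-0.9870)^2 + 1.1370^2) = 3.0696


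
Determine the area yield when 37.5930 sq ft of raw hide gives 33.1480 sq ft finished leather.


Formula: Yield = finished / raw * 100
Substituting: Yield = 33.1480 / 37.5930 * 100
Result: 88.1760 %


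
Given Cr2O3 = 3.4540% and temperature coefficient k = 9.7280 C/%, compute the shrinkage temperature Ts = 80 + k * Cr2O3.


Formula: Ts = 80 + k * Cr2O3
Substituting: Ts = 80 + 9.7280 * 3.4540
Result: 113.6005 C


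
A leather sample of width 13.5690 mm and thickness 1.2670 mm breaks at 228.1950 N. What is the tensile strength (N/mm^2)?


Formula: TS = force / (width * thickness)
Substituting: TS = 228.1950 / (13.5690 * 1.2670)
Result: 13.2734 N/mm^2


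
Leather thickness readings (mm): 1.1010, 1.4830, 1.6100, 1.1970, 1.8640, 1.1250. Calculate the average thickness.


Formula: Average = sum / n
Substituting: Average = 8.3800 / 6
Result: 1.3967 mm


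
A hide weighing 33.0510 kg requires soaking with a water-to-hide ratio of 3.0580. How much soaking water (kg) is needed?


Formula: Water = hide_weight * ratio
Substituting: Water = 33.0510 * 3.0580
Result: 101.0700 kg


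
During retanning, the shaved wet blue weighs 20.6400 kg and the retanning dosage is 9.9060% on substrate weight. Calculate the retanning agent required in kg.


Formula: Retan = substrate * pct / 100
Substituting: Retan = 20.6400 * 9.9060 / 100
Result: 2.0446 kg


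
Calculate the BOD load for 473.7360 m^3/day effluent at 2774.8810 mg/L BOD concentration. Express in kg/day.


Formula: BOD_load = volume * conc / 1000
Substituting: BOD_load = 473.7360 * 2774.8810 / 1000
Result: 1314.5610 kg/day


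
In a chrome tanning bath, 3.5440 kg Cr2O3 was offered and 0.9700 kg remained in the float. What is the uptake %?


Formula: Uptake = (offered - residual) / offered * 100
Substituting: Uptake = (3.5440 - 0.9700) / 3.5440 * 100
Result: 72.6298 %


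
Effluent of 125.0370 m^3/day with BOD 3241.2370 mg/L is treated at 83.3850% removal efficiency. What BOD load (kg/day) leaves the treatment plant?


Load_in = volume * conc / 1000 = 125.0370 * 3241.2370 / 1000 = 405.2746 kg/day
Removed = Load_in * eff / 100 = 405.2746 * 83.3850 / 100 = 337.9382 kg/day
Load_out = Load_in - Removed = 405.2746 - 337.9382 = 67.3364 kg/day


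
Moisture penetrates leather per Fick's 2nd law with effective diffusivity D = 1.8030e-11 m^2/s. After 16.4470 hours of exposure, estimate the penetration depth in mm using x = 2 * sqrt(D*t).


t = 16.4470 hr * 3600 = 59209.2000 s
D * t = 1.8030e-11 * 59209.2000 = 1.0675e-06
x = 2 * sqrt(D*t) = 2 * sqrt(1.0675e-06) = 0.00206644 m = 2.0664 mm


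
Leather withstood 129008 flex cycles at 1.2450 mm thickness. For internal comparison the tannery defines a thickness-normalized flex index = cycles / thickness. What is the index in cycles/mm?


Formula: Index = cycles / thickness
Substituting: Index = 129008 / 1.2450
Result: 103620.8835 cycles/mm


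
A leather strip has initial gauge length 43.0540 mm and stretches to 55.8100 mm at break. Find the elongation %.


Formula: Elongation = (Lf - L0) / L0 * 100
Substituting: Elongation = (55.8100 - 43.0540) / 43.0540 * 100
Result: 29.6279 %


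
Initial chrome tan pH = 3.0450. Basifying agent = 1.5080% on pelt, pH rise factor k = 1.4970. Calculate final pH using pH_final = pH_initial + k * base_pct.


Formula: pH_final = pH_initial + k * base_pct
Substituting: pH_final = 3.0450 + 1.4970 * 1.5080
Result: 5.3025


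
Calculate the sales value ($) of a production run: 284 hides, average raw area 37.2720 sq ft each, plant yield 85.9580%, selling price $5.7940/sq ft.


Raw_total = N * avg_area = 284 * 37.2720 = 10585.2480 sq ft
Finished = Raw_total * yield / 100 = 10585.2480 * 85.9580 / 100 = 9098.8675 sq ft
Value = Finished * price = 9098.8675 * 5.7940 = 52718.8382 $


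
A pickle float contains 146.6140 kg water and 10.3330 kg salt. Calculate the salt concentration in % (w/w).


Formula: Conc = salt / (water + salt) * 100
Substituting: Conc = 10.3330 / (146.6140 + 10.3330) * 100
Result: 6.5838 %


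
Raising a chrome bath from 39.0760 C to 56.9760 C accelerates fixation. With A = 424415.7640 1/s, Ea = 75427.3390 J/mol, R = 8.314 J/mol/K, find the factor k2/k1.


T1 = 39.0760 + 273.15 = 312.2260 K; T2 = 56.9760 + 273.15 = 330.1260 K
k1 = A * exp(-Ea/(R*T1)) = 424415.7640 * exp(-75427.3390/(8.314*312.2260)) = 1.0198e-07 1/s
k2 = A * exp(-Ea/(R*T2)) = 424415.7640 * exp(-75427.3390/(8.314*330.1260)) = 4.9291e-07 1/s
k2/k1 = 4.9291e-07 / 1.0198e-07 = 4.8332


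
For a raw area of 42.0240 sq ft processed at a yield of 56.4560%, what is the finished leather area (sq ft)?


Formula: finished = raw * yield / 100
Substituting: finished = 42.0240 * 56.4560 / 100
Result: 23.7251 sq ft


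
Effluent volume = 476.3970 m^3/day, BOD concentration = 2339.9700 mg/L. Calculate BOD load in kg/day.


Formula: BOD_load = volume * conc / 1000
Substituting: BOD_load = 476.3970 * 2339.9700 / 1000
Result: 1114.7547 kg/day


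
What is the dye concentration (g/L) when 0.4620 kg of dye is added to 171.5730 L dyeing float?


Formula: Conc = dye_mass(kg) / volume(L) * 1000
Substituting: Conc = 0.4620 / 171.5730 * 1000
Result: 2.6927 g/L


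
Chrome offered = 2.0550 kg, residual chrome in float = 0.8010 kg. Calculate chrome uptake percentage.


Formula: Uptake = (offered - residual) / offered * 100
Substituting: Uptake = (2.0550 - 0.8010) / 2.0550 * 100
Result: 61.0219 %


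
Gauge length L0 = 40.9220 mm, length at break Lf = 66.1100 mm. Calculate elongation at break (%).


Formula: Elongation = (Lf - L0) / L0 * 100
Substituting: Elongation = (66.1100 - 40.9220) / 40.9220 * 100
Result: 61.5512 %


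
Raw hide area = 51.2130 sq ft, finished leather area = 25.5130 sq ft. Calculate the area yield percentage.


Formula: Yield = finished / raw * 100
Substituting: Yield = 25.5130 / 51.2130 * 100
Result: 49.8174 %


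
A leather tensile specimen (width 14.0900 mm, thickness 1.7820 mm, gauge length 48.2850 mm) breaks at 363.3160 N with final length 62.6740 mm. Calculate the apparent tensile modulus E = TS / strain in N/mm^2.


TS = F / (w * t) = 363.3160 / (14.0900 * 1.7820) = 14.4699 N/mm^2
strain = (Lf - L0) / L0 = (62.6740 - 48.2850) / 48.2850 = 0.2980
E = TS / strain = 14.4699 / 0.2980 = 48.5565 N/mm^2


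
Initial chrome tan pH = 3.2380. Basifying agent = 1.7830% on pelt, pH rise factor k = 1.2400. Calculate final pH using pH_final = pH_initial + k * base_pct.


Formula: pH_final = pH_initial + k * base_pct
Substituting: pH_final = 3.2380 + 1.2400 * 1.7830
Result: 5.4489


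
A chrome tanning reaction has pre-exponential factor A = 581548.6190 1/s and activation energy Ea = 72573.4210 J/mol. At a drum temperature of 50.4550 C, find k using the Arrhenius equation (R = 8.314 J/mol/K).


T_K = T_C + 273.15 = 50.4550 + 273.15 = 323.6050 K
exponent = -Ea / (R * T_K) = -72573.4210 / (8.314 * 323.6050) = -26.9744
k = A * exp(exponent) = 581548.6190 * exp(-26.9744) = 1.1213e-06 1/s


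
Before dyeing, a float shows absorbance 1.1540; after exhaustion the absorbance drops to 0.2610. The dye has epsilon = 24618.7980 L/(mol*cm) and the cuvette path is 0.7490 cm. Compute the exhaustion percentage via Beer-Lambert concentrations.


c_initial = A_i / (epsilon * l) = 1.1540 / (24618.7980 * 0.7490) = 6.2583e-05 mol/L
c_final = A_f / (epsilon * l) = 0.2610 / (24618.7980 * 0.7490) = 1.4154e-05 mol/L
Exhaustion = (c_initial - c_final) / c_initial * 100 = (6.2583e-05 - 1.4154e-05) / 6.2583e-05 * 100 = 77.3830 %


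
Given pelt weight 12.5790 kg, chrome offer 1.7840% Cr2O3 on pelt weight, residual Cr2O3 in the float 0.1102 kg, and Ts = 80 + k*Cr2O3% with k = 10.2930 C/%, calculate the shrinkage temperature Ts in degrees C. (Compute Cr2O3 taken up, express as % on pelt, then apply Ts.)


Offered = pelt * offer_pct / 100 = 12.5790 * 1.7840 / 100 = 0.2244 kg
Uptake = offered - residual = 0.2244 - 0.1102 = 0.1142 kg
Cr2O3% on pelt = uptake / pelt * 100 = 0.1142 / 12.5790 * 100 = 0.9079 %
Ts = 80 + k * Cr2O3% = 80 + 10.2930 * 0.9079 = 89.3454 C


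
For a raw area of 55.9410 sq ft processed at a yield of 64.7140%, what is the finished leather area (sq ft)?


Formula: finished = raw * yield / 100
Substituting: finished = 55.9410 * 64.7140 / 100
Result: 36.2017 sq ft


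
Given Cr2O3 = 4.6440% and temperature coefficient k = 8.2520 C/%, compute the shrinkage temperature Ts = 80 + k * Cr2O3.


Formula: Ts = 80 + k * Cr2O3
Substituting: Ts = 80 + 8.2520 * 4.6440
Result: 118.3223 C


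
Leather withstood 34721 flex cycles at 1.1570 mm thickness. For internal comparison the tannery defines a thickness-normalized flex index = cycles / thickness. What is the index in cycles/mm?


Formula: Index = cycles / thickness
Substituting: Index = 34721 / 1.1570
Result: 30009.5073 cycles/mm


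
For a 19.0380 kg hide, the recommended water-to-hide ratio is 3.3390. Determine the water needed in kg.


Formula: Water = hide_weight * ratio
Substituting: Water = 19.0380 * 3.3390
Result: 63.5679 kg


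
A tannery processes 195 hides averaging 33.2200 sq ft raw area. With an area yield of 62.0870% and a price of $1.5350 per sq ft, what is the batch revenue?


Raw_total = N * avg_area = 195 * 33.2200 = 6477.9000 sq ft
Finished = Raw_total * yield / 100 = 6477.9000 * 62.0870 / 100 = 4021.9338 sq ft
Value = Finished * price = 4021.9338 * 1.5350 = 6173.6683 $


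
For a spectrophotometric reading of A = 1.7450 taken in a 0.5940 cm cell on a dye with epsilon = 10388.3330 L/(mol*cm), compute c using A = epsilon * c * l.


Formula: c = A / (epsilon * l)
Substituting: c = 1.7450 / (10388.3330 * 0.5940)
Result: 2.8279e-04 mol/L


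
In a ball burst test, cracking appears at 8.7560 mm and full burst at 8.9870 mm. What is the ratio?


Formula: Ratio = crack / burst
Substituting: Ratio = 8.7560 / 8.9870
Result: 0.9743


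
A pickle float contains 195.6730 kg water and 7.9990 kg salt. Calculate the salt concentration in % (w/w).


Formula: Conc = salt / (water + salt) * 100
Substituting: Conc = 7.9990 / (195.6730 + 7.9990) * 100
Result: 3.9274 %


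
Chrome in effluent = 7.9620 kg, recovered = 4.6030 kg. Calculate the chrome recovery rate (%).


Formula: Recovery = recovered / input * 100
Substituting: Recovery = 4.6030 / 7.9620 * 100
Result: 57.8121 %


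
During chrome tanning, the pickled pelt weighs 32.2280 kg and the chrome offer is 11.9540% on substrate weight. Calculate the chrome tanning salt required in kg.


Formula: Chrome = substrate * pct / 100
Substituting: Chrome = 32.2280 * 11.9540 / 100
Result: 3.8525 kg


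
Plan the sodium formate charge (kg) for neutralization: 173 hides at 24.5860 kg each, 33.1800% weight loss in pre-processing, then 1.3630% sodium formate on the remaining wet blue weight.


Total_raw = N * avg_wt = 173 * 24.5860 = 4253.3780 kg
Substrate = Total_raw * (1 - loss/100) = 4253.3780 * (1 - 33.1800/100) = 2842.1072 kg
Neutralizer = Substrate * pct / 100 = 2842.1072 * 1.3630 / 100 = 38.7379 kg


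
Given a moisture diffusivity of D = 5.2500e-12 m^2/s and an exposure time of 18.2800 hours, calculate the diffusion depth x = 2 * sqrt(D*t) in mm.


t = 18.2800 hr * 3600 = 65808.0000 s
D * t = 5.2500e-12 * 65808.0000 = 3.4549e-07
x = 2 * sqrt(D*t) = 2 * sqrt(3.4549e-07) = 0.00117557 m = 1.1756 mm


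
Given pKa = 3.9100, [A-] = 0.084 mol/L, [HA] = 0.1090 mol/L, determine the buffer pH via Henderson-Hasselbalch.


ratio = [A-] / [HA] = 0.084 / 0.1090 = 0.7706
log10(ratio) = -0.1131
pH = pKa + log10(ratio) = 3.9100 - 0.1131 = 3.7969


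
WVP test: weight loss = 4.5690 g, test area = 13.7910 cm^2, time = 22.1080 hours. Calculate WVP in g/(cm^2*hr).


Formula: WVP = loss / (area * time)
Substituting: WVP = 4.5690 / (13.7910 * 22.1080)
Result: 0.0149857 g/(cm^2*hr)


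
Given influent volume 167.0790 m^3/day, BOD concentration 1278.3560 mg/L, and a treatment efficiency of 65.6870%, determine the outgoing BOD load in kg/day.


Load_in = volume * conc / 1000 = 167.0790 * 1278.3560 / 1000 = 213.5864 kg/day
Removed = Load_in * eff / 100 = 213.5864 * 65.6870 / 100 = 140.2985 kg/day
Load_out = Load_in - Removed = 213.5864 - 140.2985 = 73.2879 kg/day


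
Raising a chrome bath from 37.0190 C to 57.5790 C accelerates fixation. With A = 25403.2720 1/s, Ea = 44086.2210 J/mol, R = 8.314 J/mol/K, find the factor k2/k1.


T1 = 37.0190 + 273.15 = 310.1690 K; T2 = 57.5790 + 273.15 = 330.7290 K
k1 = A * exp(-Ea/(R*T1)) = 25403.2720 * exp(-44086.2210/(8.314*310.1690)) = 9.5541e-04 1/s
k2 = A * exp(-Ea/(R*T2)) = 25403.2720 * exp(-44086.2210/(8.314*330.7290)) = 0.00276537 1/s
k2/k1 = 0.00276537 / 9.5541e-04 = 2.8944


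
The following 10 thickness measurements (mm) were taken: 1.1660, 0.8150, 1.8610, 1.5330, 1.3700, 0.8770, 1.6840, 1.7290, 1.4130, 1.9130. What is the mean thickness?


Formula: Average = sum / n
Substituting: Average = 14.3610 / 10
Result: 1.4361 mm


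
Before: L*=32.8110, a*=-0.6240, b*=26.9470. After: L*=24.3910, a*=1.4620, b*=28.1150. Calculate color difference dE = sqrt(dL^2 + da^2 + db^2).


dL = -8.4200, da = 2.0860, db = 1.1680
dE = sqrt((-8.4200)^2 + 2.0860^2 + 1.1680^2) = 8.7528


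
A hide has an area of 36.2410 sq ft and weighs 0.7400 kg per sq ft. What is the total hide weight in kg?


Formula: Weight = area * weight_per_sqft
Substituting: Weight = 36.2410 * 0.7400
Result: 26.8183 kg


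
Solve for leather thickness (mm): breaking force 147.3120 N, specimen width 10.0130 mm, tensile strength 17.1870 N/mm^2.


Formula: t = F / (TS * w)
Substituting: t = 147.3120 / (17.1870 * 10.0130)
Result: 0.8560 mm


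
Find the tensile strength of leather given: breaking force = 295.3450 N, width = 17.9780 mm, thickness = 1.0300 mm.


Formula: TS = force / (width * thickness)
Substituting: TS = 295.3450 / (17.9780 * 1.0300)
Result: 15.9496 N/mm^2


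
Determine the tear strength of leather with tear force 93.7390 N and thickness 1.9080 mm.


Formula: Tear strength = force / thickness
Substituting: Tear strength = 93.7390 / 1.9080
Result: 49.1295 N/mm


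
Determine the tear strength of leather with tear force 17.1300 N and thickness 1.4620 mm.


Formula: Tear strength = force / thickness
Substituting: Tear strength = 17.1300 / 1.4620
Result: 11.7168 N/mm


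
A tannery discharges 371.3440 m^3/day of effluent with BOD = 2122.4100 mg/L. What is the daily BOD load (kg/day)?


Formula: BOD_load = volume * conc / 1000
Substituting: BOD_load = 371.3440 * 2122.4100 / 1000
Result: 788.1442 kg/day


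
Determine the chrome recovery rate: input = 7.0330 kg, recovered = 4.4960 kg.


Formula: Recovery = recovered / input * 100
Substituting: Recovery = 4.4960 / 7.0330 * 100
Result: 63.9272 %


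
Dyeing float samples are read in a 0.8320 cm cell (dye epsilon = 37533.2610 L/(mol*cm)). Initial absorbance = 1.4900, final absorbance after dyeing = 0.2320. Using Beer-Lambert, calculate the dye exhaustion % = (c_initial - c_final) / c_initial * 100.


c_initial = A_i / (epsilon * l) = 1.4900 / (37533.2610 * 0.8320) = 4.7714e-05 mol/L
c_final = A_f / (epsilon * l) = 0.2320 / (37533.2610 * 0.8320) = 7.4293e-06 mol/L
Exhaustion = (c_initial - c_final) / c_initial * 100 = (4.7714e-05 - 7.4293e-06) / 4.7714e-05 * 100 = 84.4295 %


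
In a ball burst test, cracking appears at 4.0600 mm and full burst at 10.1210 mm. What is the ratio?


Formula: Ratio = crack / burst
Substituting: Ratio = 4.0600 / 10.1210
Result: 0.4011


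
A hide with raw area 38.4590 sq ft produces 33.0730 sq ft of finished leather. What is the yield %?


Formula: Yield = finished / raw * 100
Substituting: Yield = 33.0730 / 38.4590 * 100
Result: 85.9955 %


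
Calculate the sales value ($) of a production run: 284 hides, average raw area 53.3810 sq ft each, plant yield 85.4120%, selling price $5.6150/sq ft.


Raw_total = N * avg_area = 284 * 53.3810 = 15160.2040 sq ft
Finished = Raw_total * yield / 100 = 15160.2040 * 85.4120 / 100 = 12948.6334 sq ft
Value = Finished * price = 12948.6334 * 5.6150 = 72706.5768 $


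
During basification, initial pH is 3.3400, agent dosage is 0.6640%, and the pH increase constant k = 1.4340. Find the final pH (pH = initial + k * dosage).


Formula: pH_final = pH_initial + k * base_pct
Substituting: pH_final = 3.3400 + 1.4340 * 0.6640
Result: 4.2922


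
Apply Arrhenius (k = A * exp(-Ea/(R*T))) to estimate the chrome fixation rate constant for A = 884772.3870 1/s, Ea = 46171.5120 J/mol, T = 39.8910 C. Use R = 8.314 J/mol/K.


T_K = T_C + 273.15 = 39.8910 + 273.15 = 313.0410 K
exponent = -Ea / (R * T_K) = -46171.5120 / (8.314 * 313.0410) = -17.7404
k = A * exp(exponent) = 884772.3870 * exp(-17.7404) = 0.0174696 1/s


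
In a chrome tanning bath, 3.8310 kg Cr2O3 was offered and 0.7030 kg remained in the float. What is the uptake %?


Formula: Uptake = (offered - residual) / offered * 100
Substituting: Uptake = (3.8310 - 0.7030) / 3.8310 * 100
Result: 81.6497 %


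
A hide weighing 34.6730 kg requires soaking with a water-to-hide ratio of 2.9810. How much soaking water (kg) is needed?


Formula: Water = hide_weight * ratio
Substituting: Water = 34.6730 * 2.9810
Result: 103.3602 kg


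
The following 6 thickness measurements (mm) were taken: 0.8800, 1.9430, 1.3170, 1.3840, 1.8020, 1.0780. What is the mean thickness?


Formula: Average = sum / n
Substituting: Average = 8.4040 / 6
Result: 1.4007 mm


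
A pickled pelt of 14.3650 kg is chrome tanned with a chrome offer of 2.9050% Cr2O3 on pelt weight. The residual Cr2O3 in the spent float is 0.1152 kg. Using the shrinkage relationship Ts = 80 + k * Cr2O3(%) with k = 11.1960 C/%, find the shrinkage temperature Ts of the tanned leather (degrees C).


Offered = pelt * offer_pct / 100 = 14.3650 * 2.9050 / 100 = 0.4173 kg
Uptake = offered - residual = 0.4173 - 0.1152 = 0.3021 kg
Cr2O3% on pelt = uptake / pelt * 100 = 0.3021 / 14.3650 * 100 = 2.1031 %
Ts = 80 + k * Cr2O3% = 80 + 11.1960 * 2.1031 = 103.5458 C


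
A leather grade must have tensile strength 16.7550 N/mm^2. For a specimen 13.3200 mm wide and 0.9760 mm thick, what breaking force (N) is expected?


Formula: F = TS * w * t
Substituting: F = 16.7550 * 13.3200 * 0.9760
Result: 217.8204 N


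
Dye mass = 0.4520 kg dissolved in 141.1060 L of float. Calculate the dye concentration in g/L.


Formula: Conc = dye_mass(kg) / volume(L) * 1000
Substituting: Conc = 0.4520 / 141.1060 * 1000
Result: 3.2033 g/L


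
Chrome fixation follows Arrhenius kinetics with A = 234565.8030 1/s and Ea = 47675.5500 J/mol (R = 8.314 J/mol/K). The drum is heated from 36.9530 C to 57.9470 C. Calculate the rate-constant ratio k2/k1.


T1 = 36.9530 + 273.15 = 310.1030 K; T2 = 57.9470 + 273.15 = 331.0970 K
k1 = A * exp(-Ea/(R*T1)) = 234565.8030 * exp(-47675.5500/(8.314*310.1030)) = 0.00218458 1/s
k2 = A * exp(-Ea/(R*T2)) = 234565.8030 * exp(-47675.5500/(8.314*331.0970)) = 0.00705645 1/s
k2/k1 = 0.00705645 / 0.00218458 = 3.2301


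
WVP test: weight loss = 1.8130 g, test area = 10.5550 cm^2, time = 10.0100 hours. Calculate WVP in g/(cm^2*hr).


Formula: WVP = loss / (area * time)
Substituting: WVP = 1.8130 / (10.5550 * 10.0100)
Result: 0.0171595 g/(cm^2*hr)


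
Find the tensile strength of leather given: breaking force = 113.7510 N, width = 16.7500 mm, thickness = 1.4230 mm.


Formula: TS = force / (width * thickness)
Substituting: TS = 113.7510 / (16.7500 * 1.4230)
Result: 4.7724 N/mm^2


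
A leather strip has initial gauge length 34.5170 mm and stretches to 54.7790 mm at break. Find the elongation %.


Formula: Elongation = (Lf - L0) / L0 * 100
Substituting: Elongation = (54.7790 - 34.5170) / 34.5170 * 100
Result: 58.7015 %


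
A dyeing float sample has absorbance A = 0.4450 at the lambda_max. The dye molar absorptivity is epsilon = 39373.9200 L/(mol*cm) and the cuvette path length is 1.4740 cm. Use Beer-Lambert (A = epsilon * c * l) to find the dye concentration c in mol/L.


Formula: c = A / (epsilon * l)
Substituting: c = 0.4450 / (39373.9200 * 1.4740)
Result: 7.6675e-06 mol/L


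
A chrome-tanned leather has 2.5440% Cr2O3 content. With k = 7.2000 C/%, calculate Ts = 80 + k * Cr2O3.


Formula: Ts = 80 + k * Cr2O3
Substituting: Ts = 80 + 7.2000 * 2.5440
Result: 98.3168 C


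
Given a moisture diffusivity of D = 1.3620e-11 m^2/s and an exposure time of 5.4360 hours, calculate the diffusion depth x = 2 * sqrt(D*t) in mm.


t = 5.4360 hr * 3600 = 19569.6000 s
D * t = 1.3620e-11 * 19569.6000 = 2.6654e-07
x = 2 * sqrt(D*t) = 2 * sqrt(2.6654e-07) = 0.00103255 m = 1.0325 mm


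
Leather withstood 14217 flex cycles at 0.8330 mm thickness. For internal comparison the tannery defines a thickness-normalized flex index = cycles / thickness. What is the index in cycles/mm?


Formula: Index = cycles / thickness
Substituting: Index = 14217 / 0.8330
Result: 17067.2269 cycles/mm


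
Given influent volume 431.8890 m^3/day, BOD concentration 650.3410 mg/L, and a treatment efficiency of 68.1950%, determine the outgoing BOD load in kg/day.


Load_in = volume * conc / 1000 = 431.8890 * 650.3410 / 1000 = 280.8751 kg/day
Removed = Load_in * eff / 100 = 280.8751 * 68.1950 / 100 = 191.5428 kg/day
Load_out = Load_in - Removed = 280.8751 - 191.5428 = 89.3323 kg/day


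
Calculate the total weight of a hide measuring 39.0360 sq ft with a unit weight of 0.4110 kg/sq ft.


Formula: Weight = area * weight_per_sqft
Substituting: Weight = 39.0360 * 0.4110
Result: 16.0438 kg


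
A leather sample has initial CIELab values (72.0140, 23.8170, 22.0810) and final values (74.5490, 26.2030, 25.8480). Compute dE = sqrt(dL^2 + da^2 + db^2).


dL = 2.5350, da = 2.3860, db = 3.7670
dE = sqrt(2.5350^2 + 2.3860^2 + 3.7670^2) = 5.1293


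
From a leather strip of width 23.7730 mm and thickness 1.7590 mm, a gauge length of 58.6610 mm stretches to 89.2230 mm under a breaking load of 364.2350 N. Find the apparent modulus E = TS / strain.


TS = F / (w * t) = 364.2350 / (23.7730 * 1.7590) = 8.7103 N/mm^2
strain = (Lf - L0) / L0 = (89.2230 - 58.6610) / 58.6610 = 0.5210
E = TS / strain = 8.7103 / 0.5210 = 16.7186 N/mm^2


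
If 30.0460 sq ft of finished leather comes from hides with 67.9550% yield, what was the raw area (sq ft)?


Formula: raw = finished * 100 / yield
Substituting: raw = 30.0460 * 100 / 67.9550
Result: 44.2146 sq ft


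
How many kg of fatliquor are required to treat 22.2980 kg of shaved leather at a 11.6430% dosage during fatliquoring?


Formula: Fat = substrate * pct / 100
Substituting: Fat = 22.2980 * 11.6430 / 100
Result: 2.5962 kg


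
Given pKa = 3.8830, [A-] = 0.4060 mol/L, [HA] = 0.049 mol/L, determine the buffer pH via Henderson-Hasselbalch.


ratio = [A-] / [HA] = 0.4060 / 0.049 = 8.2857
log10(ratio) = 0.9183
pH = pKa + log10(ratio) = 3.8830 + 0.9183 = 4.8013


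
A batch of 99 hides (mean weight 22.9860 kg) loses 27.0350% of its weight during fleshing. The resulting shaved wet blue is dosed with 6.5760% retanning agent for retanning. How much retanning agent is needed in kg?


Total_raw = N * avg_wt = 99 * 22.9860 = 2275.6140 kg
Substrate = Total_raw * (1 - loss/100) = 2275.6140 * (1 - 27.0350/100) = 1660.4018 kg
Retan = Substrate * pct / 100 = 1660.4018 * 6.5760 / 100 = 109.1880 kg


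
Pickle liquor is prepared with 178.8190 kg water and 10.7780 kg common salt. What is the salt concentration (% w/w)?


Formula: Conc = salt / (water + salt) * 100
Substituting: Conc = 10.7780 / (178.8190 + 10.7780) * 100
Result: 5.6847 %


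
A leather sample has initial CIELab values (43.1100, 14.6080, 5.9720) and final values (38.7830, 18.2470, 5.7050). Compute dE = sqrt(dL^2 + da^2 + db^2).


dL = -4.3270, da = 3.6390, db = -0.2670
dE = sqrt((-4.3270)^2 + 3.6390^2 + (-0.2670)^2) = 5.6601


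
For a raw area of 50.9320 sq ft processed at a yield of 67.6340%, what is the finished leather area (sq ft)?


Formula: finished = raw * yield / 100
Substituting: finished = 50.9320 * 67.6340 / 100
Result: 34.4473 sq ft


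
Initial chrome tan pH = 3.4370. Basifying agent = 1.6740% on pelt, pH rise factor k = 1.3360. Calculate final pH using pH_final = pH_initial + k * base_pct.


Formula: pH_final = pH_initial + k * base_pct
Substituting: pH_final = 3.4370 + 1.3360 * 1.6740
Result: 5.6735


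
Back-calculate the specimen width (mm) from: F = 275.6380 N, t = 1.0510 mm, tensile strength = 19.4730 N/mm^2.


Formula: w = F / (TS * t)
Substituting: w = 275.6380 / (19.4730 * 1.0510)
Result: 13.4680 mm


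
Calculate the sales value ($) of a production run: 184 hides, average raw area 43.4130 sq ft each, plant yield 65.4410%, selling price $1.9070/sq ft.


Raw_total = N * avg_area = 184 * 43.4130 = 7987.9920 sq ft
Finished = Raw_total * yield / 100 = 7987.9920 * 65.4410 / 100 = 5227.4218 sq ft
Value = Finished * price = 5227.4218 * 1.9070 = 9968.6935 $


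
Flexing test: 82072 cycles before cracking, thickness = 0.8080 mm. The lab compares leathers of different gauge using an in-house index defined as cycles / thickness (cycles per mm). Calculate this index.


Formula: Index = cycles / thickness
Substituting: Index = 82072 / 0.8080
Result: 101574.2574 cycles/mm


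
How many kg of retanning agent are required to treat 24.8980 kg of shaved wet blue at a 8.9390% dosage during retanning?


Formula: Retan = substrate * pct / 100
Substituting: Retan = 24.8980 * 8.9390 / 100
Result: 2.2256 kg


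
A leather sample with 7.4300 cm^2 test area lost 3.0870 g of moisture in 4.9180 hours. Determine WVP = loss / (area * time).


Formula: WVP = loss / (area * time)
Substituting: WVP = 3.0870 / (7.4300 * 4.9180)
Result: 0.084481 g/(cm^2*hr)


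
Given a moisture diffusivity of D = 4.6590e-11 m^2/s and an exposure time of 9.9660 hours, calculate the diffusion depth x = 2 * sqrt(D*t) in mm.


t = 9.9660 hr * 3600 = 35877.6000 s
D * t = 4.6590e-11 * 35877.6000 = 1.6715e-06
x = 2 * sqrt(D*t) = 2 * sqrt(1.6715e-06) = 0.00258576 m = 2.5858 mm


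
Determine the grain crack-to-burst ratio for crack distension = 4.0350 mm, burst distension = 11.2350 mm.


Formula: Ratio = crack / burst
Substituting: Ratio = 4.0350 / 11.2350
Result: 0.3591


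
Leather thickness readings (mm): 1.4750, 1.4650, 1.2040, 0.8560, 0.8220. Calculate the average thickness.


Formula: Average = sum / n
Substituting: Average = 5.8220 / 5
Result: 1.1644 mm


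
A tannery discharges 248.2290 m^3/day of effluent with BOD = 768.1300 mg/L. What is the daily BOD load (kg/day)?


Formula: BOD_load = volume * conc / 1000
Substituting: BOD_load = 248.2290 * 768.1300 / 1000
Result: 190.6721 kg/day


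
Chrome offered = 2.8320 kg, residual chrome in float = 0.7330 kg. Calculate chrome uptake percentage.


Formula: Uptake = (offered - residual) / offered * 100
Substituting: Uptake = (2.8320 - 0.7330) / 2.8320 * 100
Result: 74.1172 %


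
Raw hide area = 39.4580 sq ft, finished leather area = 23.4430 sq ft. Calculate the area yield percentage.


Formula: Yield = finished / raw * 100
Substituting: Yield = 23.4430 / 39.4580 * 100
Result: 59.4125 %


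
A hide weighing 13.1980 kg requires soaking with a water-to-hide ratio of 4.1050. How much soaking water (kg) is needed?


Formula: Water = hide_weight * ratio
Substituting: Water = 13.1980 * 4.1050
Result: 54.1778 kg


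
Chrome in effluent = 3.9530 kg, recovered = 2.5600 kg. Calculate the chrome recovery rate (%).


Formula: Recovery = recovered / input * 100
Substituting: Recovery = 2.5600 / 3.9530 * 100
Result: 64.7609 %


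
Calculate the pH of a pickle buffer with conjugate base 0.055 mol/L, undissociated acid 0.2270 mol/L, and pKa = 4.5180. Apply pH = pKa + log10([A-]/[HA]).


ratio = [A-] / [HA] = 0.055 / 0.2270 = 0.2423
log10(ratio) = -0.6157
pH = pKa + log10(ratio) = 4.5180 - 0.6157 = 3.9023


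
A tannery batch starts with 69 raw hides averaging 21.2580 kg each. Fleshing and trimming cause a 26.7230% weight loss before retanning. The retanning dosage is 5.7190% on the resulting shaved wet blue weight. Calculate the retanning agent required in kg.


Total_raw = N * avg_wt = 69 * 21.2580 = 1466.8020 kg
Substrate = Total_raw * (1 - loss/100) = 1466.8020 * (1 - 26.7230/100) = 1074.8285 kg
Retan = Substrate * pct / 100 = 1074.8285 * 5.7190 / 100 = 61.4694 kg


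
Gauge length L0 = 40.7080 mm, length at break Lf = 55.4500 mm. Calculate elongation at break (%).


Formula: Elongation = (Lf - L0) / L0 * 100
Substituting: Elongation = (55.4500 - 40.7080) / 40.7080 * 100
Result: 36.2140 %


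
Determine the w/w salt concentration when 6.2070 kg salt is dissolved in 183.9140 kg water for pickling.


Formula: Conc = salt / (water + salt) * 100
Substituting: Conc = 6.2070 / (183.9140 + 6.2070) * 100
Result: 3.2648 %


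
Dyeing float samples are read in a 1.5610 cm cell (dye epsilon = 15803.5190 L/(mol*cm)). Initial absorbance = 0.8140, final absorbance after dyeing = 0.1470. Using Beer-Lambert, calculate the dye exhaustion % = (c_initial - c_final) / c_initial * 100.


c_initial = A_i / (epsilon * l) = 0.8140 / (15803.5190 * 1.5610) = 3.2996e-05 mol/L
c_final = A_f / (epsilon * l) = 0.1470 / (15803.5190 * 1.5610) = 5.9588e-06 mol/L
Exhaustion = (c_initial - c_final) / c_initial * 100 = (3.2996e-05 - 5.9588e-06) / 3.2996e-05 * 100 = 81.9410 %


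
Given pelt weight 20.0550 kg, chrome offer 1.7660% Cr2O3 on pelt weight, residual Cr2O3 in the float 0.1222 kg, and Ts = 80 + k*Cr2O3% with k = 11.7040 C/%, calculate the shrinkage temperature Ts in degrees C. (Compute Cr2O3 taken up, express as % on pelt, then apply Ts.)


Offered = pelt * offer_pct / 100 = 20.0550 * 1.7660 / 100 = 0.3542 kg
Uptake = offered - residual = 0.3542 - 0.1222 = 0.2320 kg
Cr2O3% on pelt = uptake / pelt * 100 = 0.2320 / 20.0550 * 100 = 1.1567 %
Ts = 80 + k * Cr2O3% = 80 + 11.7040 * 1.1567 = 93.5377 C


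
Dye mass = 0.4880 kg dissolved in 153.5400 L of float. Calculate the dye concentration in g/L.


Formula: Conc = dye_mass(kg) / volume(L) * 1000
Substituting: Conc = 0.4880 / 153.5400 * 1000
Result: 3.1783 g/L


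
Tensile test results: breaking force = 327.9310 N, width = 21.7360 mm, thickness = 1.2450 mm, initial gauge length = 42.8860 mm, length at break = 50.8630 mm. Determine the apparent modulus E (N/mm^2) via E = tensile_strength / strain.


TS = F / (w * t) = 327.9310 / (21.7360 * 1.2450) = 12.1181 N/mm^2
strain = (Lf - L0) / L0 = (50.8630 - 42.8860) / 42.8860 = 0.1860
E = TS / strain = 12.1181 / 0.1860 = 65.1493 N/mm^2


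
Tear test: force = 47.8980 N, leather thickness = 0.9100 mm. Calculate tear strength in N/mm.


Formula: Tear strength = force / thickness
Substituting: Tear strength = 47.8980 / 0.9100
Result: 52.6352 N/mm


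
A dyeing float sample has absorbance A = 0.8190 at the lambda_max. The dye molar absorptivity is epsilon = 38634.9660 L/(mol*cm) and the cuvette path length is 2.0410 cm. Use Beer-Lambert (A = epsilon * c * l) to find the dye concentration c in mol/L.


Formula: c = A / (epsilon * l)
Substituting: c = 0.8190 / (38634.9660 * 2.0410)
Result: 1.0386e-05 mol/L


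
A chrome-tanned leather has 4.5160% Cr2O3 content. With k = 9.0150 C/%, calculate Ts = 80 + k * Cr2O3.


Formula: Ts = 80 + k * Cr2O3
Substituting: Ts = 80 + 9.0150 * 4.5160
Result: 120.7117 C
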